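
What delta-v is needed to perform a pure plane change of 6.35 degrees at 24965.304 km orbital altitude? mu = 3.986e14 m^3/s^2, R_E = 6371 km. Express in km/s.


r = 31336.3040 km = 3.1336304e+07 m
V = sqrt(mu/r) = 3566.5208 m/s
di = 6.35 deg = 0.1108284 rad
dV = 2*V*sin(di/2) = 2*3566.5208*sin(0.0554142)
dV = 395.0696 m/s = 0.3950696 km/s

0.3951 km/s


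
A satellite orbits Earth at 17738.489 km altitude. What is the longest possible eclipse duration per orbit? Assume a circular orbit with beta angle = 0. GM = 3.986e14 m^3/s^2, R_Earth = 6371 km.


r = 24109.4890 km
T = 620.9291 min
Eclipse fraction = arcsin(R_E/r)/pi = arcsin(6371.0000/24109.4890)/pi
= arcsin(0.2642528)/pi = 0.08512533
Eclipse duration = 0.08512533 * 620.9291 = 52.8568 min

52.8568 minutes


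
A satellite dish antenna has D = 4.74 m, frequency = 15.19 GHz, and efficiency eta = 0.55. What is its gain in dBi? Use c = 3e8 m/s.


lambda = c/f = 3e8 / 1.519e+10 = 0.01974984 m
G = eta*(pi*D/lambda)^2 = 0.55*(pi*4.74/0.01974984)^2
G = 312674.2786 (linear)
G = 10*log10(312674.2786) = 54.9509 dBi

54.9509 dBi


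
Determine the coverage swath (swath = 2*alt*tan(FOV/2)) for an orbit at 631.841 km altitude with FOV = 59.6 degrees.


FOV = 59.6 deg = 1.0402 rad
swath = 2 * alt * tan(FOV/2) = 2 * 631.841 * tan(0.5201081)
swath = 2 * 631.841 * 0.5727054
swath = 723.7175 km

723.7175 km


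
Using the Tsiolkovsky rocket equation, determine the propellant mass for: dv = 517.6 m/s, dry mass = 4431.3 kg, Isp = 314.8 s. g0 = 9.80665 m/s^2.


ve = Isp * g0 = 314.8 * 9.80665 = 3087.133420 m/s
mass ratio = exp(dv/ve) = exp(517.6/3087.133420) = 1.18253877
m_prop = m_dry * (mr - 1) = 4431.3 * (1.18253877 - 1)
m_prop = 808.8841 kg

808.8841 kg


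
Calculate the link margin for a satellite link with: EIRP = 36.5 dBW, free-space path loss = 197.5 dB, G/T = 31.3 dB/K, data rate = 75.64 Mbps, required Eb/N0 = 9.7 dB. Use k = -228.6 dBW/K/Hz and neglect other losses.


C/N0 = EIRP - FSPL + G/T - k = 36.5 - 197.5 + 31.3 - (-228.6)
C/N0 = 98.9000 dB-Hz
R_b = 75.64 Mbps = 7.564e+07 bps -> 10*log10(R_b) = 78.7875 dB-Hz
Eb/N0 = C/N0 - 10*log10(R_b) = 98.9000 - 78.7875 = 20.1125 dB
Margin = Eb/N0 - Eb/N0_req = 20.1125 - 9.7 = 10.4125 dB (link closes)

10.4125 dB


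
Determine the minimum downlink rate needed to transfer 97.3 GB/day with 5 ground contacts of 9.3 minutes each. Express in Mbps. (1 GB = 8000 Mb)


total contact time = 5 * 9.3 * 60 = 2790.0000 s
data = 97.3 GB = 778400.0000 Mb
rate = 778400.0000 / 2790.0000 = 278.9964 Mbps

278.9964 Mbps


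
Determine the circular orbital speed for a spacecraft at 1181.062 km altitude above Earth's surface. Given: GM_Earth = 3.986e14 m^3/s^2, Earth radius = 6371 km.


r = R_E + alt = 6371.0 + 1181.062 = 7552.0620 km = 7.552062e+06 m
v = sqrt(mu/r) = sqrt(3.986e14 / 7.552062e+06) = 7265.0043 m/s = 7.2650 km/s

7.2650 km/s


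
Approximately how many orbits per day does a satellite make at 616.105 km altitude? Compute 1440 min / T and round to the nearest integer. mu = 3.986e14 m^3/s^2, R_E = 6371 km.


r = 6.987105e+06 m
T = 2*pi*sqrt(r^3/mu) = 5812.4218 s = 96.8737 min
revs/day = 1440 / 96.8737 = 14.8647
Rounded: 15 revolutions per day

15 revolutions per day


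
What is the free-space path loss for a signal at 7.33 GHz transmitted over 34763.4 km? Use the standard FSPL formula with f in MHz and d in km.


f = 7.33 GHz = 7330.0000 MHz
d = 34763.4 km
FSPL = 32.44 + 20*log10(7330.0000) + 20*log10(34763.4)
FSPL = 32.44 + 77.3021 + 90.8224
FSPL = 200.5645 dB

200.5645 dB


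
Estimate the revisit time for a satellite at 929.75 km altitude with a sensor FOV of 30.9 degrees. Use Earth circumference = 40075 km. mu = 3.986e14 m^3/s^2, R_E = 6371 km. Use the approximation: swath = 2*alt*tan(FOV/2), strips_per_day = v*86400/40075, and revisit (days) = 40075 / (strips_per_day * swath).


swath = 2*929.75*tan(0.2696534) = 513.9379 km
v = sqrt(mu/r) = 7388.9871 m/s = 7.3890 km/s
strips/day = v*86400/40075 = 7.3890*86400/40075 = 15.9303
coverage/day = strips * swath = 15.9303 * 513.9379 = 8187.2068 km
revisit = 40075 / 8187.2068 = 4.8948 days

4.8948 days


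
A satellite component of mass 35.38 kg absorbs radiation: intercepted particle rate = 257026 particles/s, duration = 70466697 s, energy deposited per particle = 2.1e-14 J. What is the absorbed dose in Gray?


Total energy deposited = rate * time * E_per
  = 257026 * 70466697 * 2.1e-14 = 0.3803472 J
Dose = E_total / mass = 0.3803472 / 35.38
Dose = 0.01075035 Gy

0.0108 Gy


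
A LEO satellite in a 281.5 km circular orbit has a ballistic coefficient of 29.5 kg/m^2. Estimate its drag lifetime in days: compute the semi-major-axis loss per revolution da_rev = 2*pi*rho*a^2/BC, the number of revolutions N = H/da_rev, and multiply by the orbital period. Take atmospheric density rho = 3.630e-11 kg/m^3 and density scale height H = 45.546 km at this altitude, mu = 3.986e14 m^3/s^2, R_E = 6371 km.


a = R_E + alt = 6652.5000 km = 6.6525e+06 m
da_rev = 2*pi*rho*a^2/BC = 2*pi*3.630e-11*(6.6525e+06)^2/29.5 = 342.163944 m per revolution
N = H/da_rev = 45546.0000 m / 342.163944 m = 133.1116 revolutions
P = 2*pi*sqrt(a^3/mu) = 5399.9352 s
lifetime = N*P = 133.1116 * 5399.9352 = 718794.1667 s = 8.3194 days

8.3194 days


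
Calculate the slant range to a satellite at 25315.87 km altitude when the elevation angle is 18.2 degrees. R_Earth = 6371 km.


h = 25315.87 km, el = 18.2 deg
d = -R_E*sin(el) + sqrt((R_E*sin(el))^2 + 2*R_E*h + h^2)
d = -6371.0000*sin(0.3176499) + sqrt((6371.0000*0.3123349)^2 + 2*6371.0000*25315.87 + 25315.87^2)
d = 29113.6146 km

29113.6146 km


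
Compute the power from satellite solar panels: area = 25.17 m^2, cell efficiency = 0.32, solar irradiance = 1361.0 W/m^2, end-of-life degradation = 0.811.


P = area * eta * S * degradation
P = 25.17 * 0.32 * 1361.0 * 0.811
P = 8890.2131 W

8890.2131 W


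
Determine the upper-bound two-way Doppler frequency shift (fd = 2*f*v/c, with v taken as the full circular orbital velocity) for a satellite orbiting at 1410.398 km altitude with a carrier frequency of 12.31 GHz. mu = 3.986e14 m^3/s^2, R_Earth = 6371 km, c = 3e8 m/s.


r = 7.781398e+06 m
v = sqrt(mu/r) = 7157.1453 m/s (worst-case radial velocity)
f = 12.31 GHz = 1.231e+10 Hz
fd = 2*f*v/c = 2*1.231e+10*7157.1453/3.0e+08
fd = 587363.0557 Hz

587363.0557 Hz


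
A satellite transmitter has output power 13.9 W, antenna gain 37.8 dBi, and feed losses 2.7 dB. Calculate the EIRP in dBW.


Pt = 13.9 W = 11.4301 dBW
EIRP = Pt_dBW + Gt - losses = 11.4301 + 37.8 - 2.7 = 46.5301 dBW

46.5301 dBW


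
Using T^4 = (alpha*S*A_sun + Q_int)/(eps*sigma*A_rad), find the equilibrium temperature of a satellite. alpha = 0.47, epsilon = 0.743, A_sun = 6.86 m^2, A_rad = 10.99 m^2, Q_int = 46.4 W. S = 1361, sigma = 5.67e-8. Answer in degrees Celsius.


Numerator = alpha*S*A_sun + Q_int = 0.47*1361*6.86 + 46.4 = 4434.5362 W
Denominator = eps*sigma*A_rad = 0.743*5.67e-8*10.99 = 4.6298782e-07 W/K^4
T^4 = 9.578084e+09 K^4
T = 312.8381 K = 39.6881 C

39.6881 degrees Celsius


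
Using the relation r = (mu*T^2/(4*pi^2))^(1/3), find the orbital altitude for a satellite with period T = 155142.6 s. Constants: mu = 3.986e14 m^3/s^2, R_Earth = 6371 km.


T = 155142.6 s
r = (mu*T^2/(4*pi^2))^(1/3) = (3.986e14 * 155142.6^2 / (4*pi^2))^(1/3)
r = 6.2404115e+07 m = 62404.1151 km
alt = r - R_E = 62404.1151 - 6371 = 56033.1151 km

56033.1151 km


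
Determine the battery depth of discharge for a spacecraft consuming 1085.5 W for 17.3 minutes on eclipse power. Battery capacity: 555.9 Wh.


E_used = P * t / 60 = 1085.5 * 17.3 / 60 = 312.9858 Wh
DOD = E_used / E_total * 100 = 312.9858 / 555.9 * 100
DOD = 56.3025 %

56.3025 %


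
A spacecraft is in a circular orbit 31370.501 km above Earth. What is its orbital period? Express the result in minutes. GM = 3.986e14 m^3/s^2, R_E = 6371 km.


r = 37741.5010 km = 3.7741501e+07 m
T = 2*pi*sqrt(r^3/mu) = 2*pi*sqrt(5.3759783e+22 / 3.986e14)
T = 72969.2653 s = 1216.1544 min

1216.1544 minutes


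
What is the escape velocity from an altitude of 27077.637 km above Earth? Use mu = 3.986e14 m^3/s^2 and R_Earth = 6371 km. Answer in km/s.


r = 6371.0 + 27077.637 = 33448.6370 km = 3.3448637e+07 m
v_esc = sqrt(2*mu/r) = sqrt(2*3.986e14 / 3.3448637e+07)
v_esc = 4881.9624 m/s = 4.8820 km/s

4.8820 km/s


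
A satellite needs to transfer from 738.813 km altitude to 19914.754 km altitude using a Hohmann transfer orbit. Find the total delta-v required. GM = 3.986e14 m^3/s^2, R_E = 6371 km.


r1 = 7109.8130 km = 7.109813e+06 m
r2 = 26285.7540 km = 2.6285754e+07 m
dv1 = sqrt(mu/r1)*(sqrt(2*r2/(r1+r2)) - 1) = 1906.8815 m/s
dv2 = sqrt(mu/r2)*(1 - sqrt(2*r1/(r1+r2))) = 1353.0918 m/s
total dv = |dv1| + |dv2| = 1906.8815 + 1353.0918 = 3259.9733 m/s = 3.2600 km/s

3.2600 km/s


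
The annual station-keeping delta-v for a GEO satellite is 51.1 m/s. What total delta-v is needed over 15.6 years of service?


dV = rate * years = 51.1 * 15.6
dV = 797.1600 m/s

797.1600 m/s


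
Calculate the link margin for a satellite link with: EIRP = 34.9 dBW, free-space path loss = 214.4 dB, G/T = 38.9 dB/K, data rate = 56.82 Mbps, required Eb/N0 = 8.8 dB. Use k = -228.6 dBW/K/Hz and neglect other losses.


C/N0 = EIRP - FSPL + G/T - k = 34.9 - 214.4 + 38.9 - (-228.6)
C/N0 = 88.0000 dB-Hz
R_b = 56.82 Mbps = 5.682e+07 bps -> 10*log10(R_b) = 77.5450 dB-Hz
Eb/N0 = C/N0 - 10*log10(R_b) = 88.0000 - 77.5450 = 10.4550 dB
Margin = Eb/N0 - Eb/N0_req = 10.4550 - 8.8 = 1.6550 dB (link closes)

1.6550 dB


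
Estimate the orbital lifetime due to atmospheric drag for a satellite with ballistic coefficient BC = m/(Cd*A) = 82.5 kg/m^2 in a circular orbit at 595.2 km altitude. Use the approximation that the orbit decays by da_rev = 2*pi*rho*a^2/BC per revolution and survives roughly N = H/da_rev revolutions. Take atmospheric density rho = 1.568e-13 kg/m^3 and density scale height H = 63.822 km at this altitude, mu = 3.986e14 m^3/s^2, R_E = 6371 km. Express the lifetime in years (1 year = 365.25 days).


a = R_E + alt = 6966.2000 km = 6.9662e+06 m
da_rev = 2*pi*rho*a^2/BC = 2*pi*1.568e-13*(6.9662e+06)^2/82.5 = 0.579513898 m per revolution
N = H/da_rev = 63822.0000 m / 0.579513898 m = 110130.2319 revolutions
P = 2*pi*sqrt(a^3/mu) = 5786.3557 s
lifetime = N*P = 110130.2319 * 5786.3557 = 6.372527e+08 s = 7375.6099 days
years = 7375.6099 / 365.25 = 20.1933 years

20.1933 years


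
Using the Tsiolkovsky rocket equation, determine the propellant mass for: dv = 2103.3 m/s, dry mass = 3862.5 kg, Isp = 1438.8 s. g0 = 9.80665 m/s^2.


ve = Isp * g0 = 1438.8 * 9.80665 = 14109.808020 m/s
mass ratio = exp(dv/ve) = exp(2103.3/14109.808020) = 1.16075020
m_prop = m_dry * (mr - 1) = 3862.5 * (1.16075020 - 1)
m_prop = 620.8977 kg

620.8977 kg


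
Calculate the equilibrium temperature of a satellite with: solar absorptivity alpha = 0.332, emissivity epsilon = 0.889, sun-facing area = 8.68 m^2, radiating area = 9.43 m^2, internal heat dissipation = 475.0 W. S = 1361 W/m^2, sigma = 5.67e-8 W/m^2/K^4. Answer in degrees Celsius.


Numerator = alpha*S*A_sun + Q_int = 0.332*1361*8.68 + 475.0 = 4397.0754 W
Denominator = eps*sigma*A_rad = 0.889*5.67e-8*9.43 = 4.7533141e-07 W/K^4
T^4 = 9.2505466e+09 K^4
T = 310.1286 K = 36.9786 C

36.9786 degrees Celsius


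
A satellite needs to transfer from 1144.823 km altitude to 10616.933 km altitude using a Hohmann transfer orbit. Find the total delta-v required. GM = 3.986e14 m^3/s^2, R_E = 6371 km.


r1 = 7515.8230 km = 7.515823e+06 m
r2 = 16987.9330 km = 1.6987933e+07 m
dv1 = sqrt(mu/r1)*(sqrt(2*r2/(r1+r2)) - 1) = 1292.8018 m/s
dv2 = sqrt(mu/r2)*(1 - sqrt(2*r1/(r1+r2))) = 1050.0407 m/s
total dv = |dv1| + |dv2| = 1292.8018 + 1050.0407 = 2342.8425 m/s = 2.3428 km/s

2.3428 km/s


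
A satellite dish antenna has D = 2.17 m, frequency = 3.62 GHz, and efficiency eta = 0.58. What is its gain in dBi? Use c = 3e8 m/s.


lambda = c/f = 3e8 / 3.62e+09 = 0.08287293 m
G = eta*(pi*D/lambda)^2 = 0.58*(pi*2.17/0.08287293)^2
G = 3924.8389 (linear)
G = 10*log10(3924.8389) = 35.9382 dBi

35.9382 dBi


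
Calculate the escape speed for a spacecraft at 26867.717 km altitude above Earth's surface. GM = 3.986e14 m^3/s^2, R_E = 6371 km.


r = 6371.0 + 26867.717 = 33238.7170 km = 3.3238717e+07 m
v_esc = sqrt(2*mu/r) = sqrt(2*3.986e14 / 3.3238717e+07)
v_esc = 4897.3542 m/s = 4.8974 km/s

4.8974 km/s


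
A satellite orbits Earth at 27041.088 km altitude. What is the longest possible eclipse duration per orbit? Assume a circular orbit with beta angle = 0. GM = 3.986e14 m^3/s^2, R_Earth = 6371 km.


r = 33412.0880 km
T = 1013.0139 min
Eclipse fraction = arcsin(R_E/r)/pi = arcsin(6371.0000/33412.0880)/pi
= arcsin(0.1906795)/pi = 0.06106912
Eclipse duration = 0.06106912 * 1013.0139 = 61.8639 min

61.8639 minutes


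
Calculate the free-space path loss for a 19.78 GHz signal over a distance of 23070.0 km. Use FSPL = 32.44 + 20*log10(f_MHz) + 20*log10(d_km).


f = 19.78 GHz = 19780.0000 MHz
d = 23070.0 km
FSPL = 32.44 + 20*log10(19780.0000) + 20*log10(23070.0)
FSPL = 32.44 + 85.9245 + 87.2610
FSPL = 205.6255 dB

205.6255 dB


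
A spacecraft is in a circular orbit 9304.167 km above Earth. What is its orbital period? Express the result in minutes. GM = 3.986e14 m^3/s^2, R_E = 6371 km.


r = 15675.1670 km = 1.5675167e+07 m
T = 2*pi*sqrt(r^3/mu) = 2*pi*sqrt(3.8515588e+21 / 3.986e14)
T = 19531.2251 s = 325.5204 min

325.5204 minutes


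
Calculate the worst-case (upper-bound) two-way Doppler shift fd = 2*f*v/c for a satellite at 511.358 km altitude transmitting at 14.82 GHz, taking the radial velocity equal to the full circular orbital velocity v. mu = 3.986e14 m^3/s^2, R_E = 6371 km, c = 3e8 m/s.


r = 6.882358e+06 m
v = sqrt(mu/r) = 7610.2692 m/s (worst-case radial velocity)
f = 14.82 GHz = 1.482e+10 Hz
fd = 2*f*v/c = 2*1.482e+10*7610.2692/3.0e+08
fd = 751894.5934 Hz

751894.5934 Hz


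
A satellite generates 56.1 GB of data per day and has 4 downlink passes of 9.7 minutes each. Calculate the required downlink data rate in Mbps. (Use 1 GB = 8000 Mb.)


total contact time = 4 * 9.7 * 60 = 2328.0000 s
data = 56.1 GB = 448800.0000 Mb
rate = 448800.0000 / 2328.0000 = 192.7835 Mbps

192.7835 Mbps


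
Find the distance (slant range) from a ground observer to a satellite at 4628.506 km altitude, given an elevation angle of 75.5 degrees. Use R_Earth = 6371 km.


h = 4628.506 km, el = 75.5 deg
d = -R_E*sin(el) + sqrt((R_E*sin(el))^2 + 2*R_E*h + h^2)
d = -6371.0000*sin(1.3177) + sqrt((6371.0000*0.9681476)^2 + 2*6371.0000*4628.506 + 4628.506^2)
d = 4715.1552 km

4715.1552 km


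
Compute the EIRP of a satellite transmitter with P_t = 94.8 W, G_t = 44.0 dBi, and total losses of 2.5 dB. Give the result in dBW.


Pt = 94.8 W = 19.7681 dBW
EIRP = Pt_dBW + Gt - losses = 19.7681 + 44.0 - 2.5 = 61.2681 dBW

61.2681 dBW


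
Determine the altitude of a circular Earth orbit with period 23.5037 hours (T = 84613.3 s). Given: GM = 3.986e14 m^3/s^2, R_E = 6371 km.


T = 84613.3 s
r = (mu*T^2/(4*pi^2))^(1/3) = (3.986e14 * 84613.3^2 / (4*pi^2))^(1/3)
r = 4.1656708e+07 m = 41656.7076 km
alt = r - R_E = 41656.7076 - 6371 = 35285.7076 km

35285.7076 km


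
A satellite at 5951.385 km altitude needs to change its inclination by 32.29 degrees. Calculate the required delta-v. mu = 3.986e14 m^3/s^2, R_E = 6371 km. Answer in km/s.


r = 12322.3850 km = 1.2322385e+07 m
V = sqrt(mu/r) = 5687.4980 m/s
di = 32.29 deg = 0.5635668 rad
dV = 2*V*sin(di/2) = 2*5687.4980*sin(0.2817834)
dV = 3163.0356 m/s = 3.1630 km/s

3.1630 km/s


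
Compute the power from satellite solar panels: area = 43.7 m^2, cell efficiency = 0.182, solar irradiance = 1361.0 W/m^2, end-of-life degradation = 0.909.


P = area * eta * S * degradation
P = 43.7 * 0.182 * 1361.0 * 0.909
P = 9839.5409 W

9839.5409 W


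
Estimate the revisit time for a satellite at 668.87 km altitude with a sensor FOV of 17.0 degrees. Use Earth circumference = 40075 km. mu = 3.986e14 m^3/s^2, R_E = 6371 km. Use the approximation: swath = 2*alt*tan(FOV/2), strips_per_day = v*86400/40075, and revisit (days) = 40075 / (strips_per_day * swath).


swath = 2*668.87*tan(0.148353) = 199.9266 km
v = sqrt(mu/r) = 7524.6504 m/s = 7.5247 km/s
strips/day = v*86400/40075 = 7.5247*86400/40075 = 16.2228
coverage/day = strips * swath = 16.2228 * 199.9266 = 3243.3744 km
revisit = 40075 / 3243.3744 = 12.3560 days

12.3560 days


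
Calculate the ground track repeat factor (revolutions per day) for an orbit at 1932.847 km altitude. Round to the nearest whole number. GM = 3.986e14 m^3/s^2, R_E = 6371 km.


r = 8.303847e+06 m
T = 2*pi*sqrt(r^3/mu) = 7530.6113 s = 125.5102 min
revs/day = 1440 / 125.5102 = 11.4732
Rounded: 11 revolutions per day

11 revolutions per day


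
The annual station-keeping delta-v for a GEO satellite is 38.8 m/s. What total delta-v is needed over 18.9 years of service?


dV = rate * years = 38.8 * 18.9
dV = 733.3200 m/s

733.3200 m/s


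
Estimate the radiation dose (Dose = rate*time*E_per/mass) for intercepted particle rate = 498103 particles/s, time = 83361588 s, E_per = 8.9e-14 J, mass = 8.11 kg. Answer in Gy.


Total energy deposited = rate * time * E_per
  = 498103 * 83361588 * 8.9e-14 = 3.6955 J
Dose = E_total / mass = 3.6955 / 8.11
Dose = 0.455674 Gy

0.4557 Gy


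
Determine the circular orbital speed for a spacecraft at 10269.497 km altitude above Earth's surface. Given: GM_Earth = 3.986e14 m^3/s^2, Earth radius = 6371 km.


r = R_E + alt = 6371.0 + 10269.497 = 16640.4970 km = 1.6640497e+07 m
v = sqrt(mu/r) = sqrt(3.986e14 / 1.6640497e+07) = 4894.2427 m/s = 4.8942 km/s

4.8942 km/s


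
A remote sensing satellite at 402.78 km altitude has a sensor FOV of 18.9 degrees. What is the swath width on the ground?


FOV = 18.9 deg = 0.3298672 rad
swath = 2 * alt * tan(FOV/2) = 2 * 402.78 * tan(0.1649336)
swath = 2 * 402.78 * 0.1664456
swath = 134.0819 km

134.0819 km


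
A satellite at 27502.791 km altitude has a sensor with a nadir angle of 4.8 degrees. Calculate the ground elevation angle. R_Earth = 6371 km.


r = R_E + alt = 33873.7910 km
Law of sines in the satellite / Earth-center / ground-point triangle:
  sin(nadir)/R_E = sin(90 + el)/r  =>  cos(el) = (r/R_E)*sin(nadir)
cos(el) = (33873.7910 / 6371.0000) * sin(4.8 deg) = 0.4449044
el = arccos(0.4449044) = 63.5828 deg
(Earth-central angle = 90 - nadir - el = 21.6172 deg)

63.5828 degrees


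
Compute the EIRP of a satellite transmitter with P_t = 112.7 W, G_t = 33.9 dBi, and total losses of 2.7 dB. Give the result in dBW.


Pt = 112.7 W = 20.5192 dBW
EIRP = Pt_dBW + Gt - losses = 20.5192 + 33.9 - 2.7 = 51.7192 dBW

51.7192 dBW


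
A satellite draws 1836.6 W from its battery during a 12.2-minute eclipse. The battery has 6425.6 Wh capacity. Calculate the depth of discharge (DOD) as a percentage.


E_used = P * t / 60 = 1836.6 * 12.2 / 60 = 373.4420 Wh
DOD = E_used / E_total * 100 = 373.4420 / 6425.6 * 100
DOD = 5.8118 %

5.8118 %


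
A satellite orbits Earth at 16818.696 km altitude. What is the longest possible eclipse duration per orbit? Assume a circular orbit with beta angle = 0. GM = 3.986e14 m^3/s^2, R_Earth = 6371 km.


r = 23189.6960 km
T = 585.7369 min
Eclipse fraction = arcsin(R_E/r)/pi = arcsin(6371.0000/23189.6960)/pi
= arcsin(0.2747341)/pi = 0.08858982
Eclipse duration = 0.08858982 * 585.7369 = 51.8903 min

51.8903 minutes


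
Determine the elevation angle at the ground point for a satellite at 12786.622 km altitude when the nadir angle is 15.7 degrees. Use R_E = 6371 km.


r = R_E + alt = 19157.6220 km
Law of sines in the satellite / Earth-center / ground-point triangle:
  sin(nadir)/R_E = sin(90 + el)/r  =>  cos(el) = (r/R_E)*sin(nadir)
cos(el) = (19157.6220 / 6371.0000) * sin(15.7 deg) = 0.8136966
el = arccos(0.8136966) = 35.5413 deg
(Earth-central angle = 90 - nadir - el = 38.7587 deg)

35.5413 degrees


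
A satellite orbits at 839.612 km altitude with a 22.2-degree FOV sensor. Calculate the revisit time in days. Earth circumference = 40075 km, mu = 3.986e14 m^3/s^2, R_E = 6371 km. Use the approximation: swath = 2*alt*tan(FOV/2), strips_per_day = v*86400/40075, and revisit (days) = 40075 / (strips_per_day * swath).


swath = 2*839.612*tan(0.1937315) = 329.4507 km
v = sqrt(mu/r) = 7435.0276 m/s = 7.4350 km/s
strips/day = v*86400/40075 = 7.4350*86400/40075 = 16.0296
coverage/day = strips * swath = 16.0296 * 329.4507 = 5280.9635 km
revisit = 40075 / 5280.9635 = 7.5886 days

7.5886 days


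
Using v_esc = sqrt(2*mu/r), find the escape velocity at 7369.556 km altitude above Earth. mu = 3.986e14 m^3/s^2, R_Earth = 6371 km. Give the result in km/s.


r = 6371.0 + 7369.556 = 13740.5560 km = 1.3740556e+07 m
v_esc = sqrt(2*mu/r) = sqrt(2*3.986e14 / 1.3740556e+07)
v_esc = 7616.9568 m/s = 7.6170 km/s

7.6170 km/s


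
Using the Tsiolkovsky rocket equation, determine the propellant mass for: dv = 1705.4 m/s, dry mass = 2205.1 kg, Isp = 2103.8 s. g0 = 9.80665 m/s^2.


ve = Isp * g0 = 2103.8 * 9.80665 = 20631.230270 m/s
mass ratio = exp(dv/ve) = exp(1705.4/20631.230270) = 1.08617363
m_prop = m_dry * (mr - 1) = 2205.1 * (1.08617363 - 1)
m_prop = 190.0215 kg

190.0215 kg


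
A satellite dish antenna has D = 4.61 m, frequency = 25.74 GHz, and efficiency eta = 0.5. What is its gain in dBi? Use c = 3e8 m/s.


lambda = c/f = 3e8 / 2.574e+10 = 0.01165501 m
G = eta*(pi*D/lambda)^2 = 0.5*(pi*4.61/0.01165501)^2
G = 772051.3313 (linear)
G = 10*log10(772051.3313) = 58.8765 dBi

58.8765 dBi


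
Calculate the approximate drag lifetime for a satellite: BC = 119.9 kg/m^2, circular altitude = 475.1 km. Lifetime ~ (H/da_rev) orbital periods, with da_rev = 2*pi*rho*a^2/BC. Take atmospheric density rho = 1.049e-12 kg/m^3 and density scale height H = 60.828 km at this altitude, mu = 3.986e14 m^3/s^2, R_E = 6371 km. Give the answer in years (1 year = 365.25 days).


a = R_E + alt = 6846.1000 km = 6.8461e+06 m
da_rev = 2*pi*rho*a^2/BC = 2*pi*1.049e-12*(6.8461e+06)^2/119.9 = 2.576456 m per revolution
N = H/da_rev = 60828.0000 m / 2.576456 m = 23609.1791 revolutions
P = 2*pi*sqrt(a^3/mu) = 5637.3640 s
lifetime = N*P = 23609.1791 * 5637.3640 = 1.3309354e+08 s = 1540.4345 days
years = 1540.4345 / 365.25 = 4.2175 years

4.2175 years


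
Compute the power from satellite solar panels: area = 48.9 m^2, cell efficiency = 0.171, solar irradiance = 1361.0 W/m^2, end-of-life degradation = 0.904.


P = area * eta * S * degradation
P = 48.9 * 0.171 * 1361.0 * 0.904
P = 10288.0135 W

10288.0135 W


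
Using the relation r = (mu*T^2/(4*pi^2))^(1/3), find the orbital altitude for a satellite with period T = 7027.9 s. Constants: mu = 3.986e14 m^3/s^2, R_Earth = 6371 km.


T = 7027.9 s
r = (mu*T^2/(4*pi^2))^(1/3) = (3.986e14 * 7027.9^2 / (4*pi^2))^(1/3)
r = 7.9300556e+06 m = 7930.0556 km
alt = r - R_E = 7930.0556 - 6371 = 1559.0556 km

1559.0556 km


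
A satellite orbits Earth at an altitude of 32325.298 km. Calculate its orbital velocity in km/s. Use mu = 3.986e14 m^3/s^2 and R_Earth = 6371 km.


r = R_E + alt = 6371.0 + 32325.298 = 38696.2980 km = 3.8696298e+07 m
v = sqrt(mu/r) = sqrt(3.986e14 / 3.8696298e+07) = 3209.4746 m/s = 3.2095 km/s

3.2095 km/s


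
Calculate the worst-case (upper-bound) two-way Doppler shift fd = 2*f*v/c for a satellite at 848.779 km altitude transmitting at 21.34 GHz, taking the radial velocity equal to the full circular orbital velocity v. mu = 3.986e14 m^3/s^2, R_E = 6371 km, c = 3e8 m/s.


r = 7.219779e+06 m
v = sqrt(mu/r) = 7430.3059 m/s (worst-case radial velocity)
f = 21.34 GHz = 2.134e+10 Hz
fd = 2*f*v/c = 2*2.134e+10*7430.3059/3.0e+08
fd = 1.0570849e+06 Hz

1.0571e+06 Hz


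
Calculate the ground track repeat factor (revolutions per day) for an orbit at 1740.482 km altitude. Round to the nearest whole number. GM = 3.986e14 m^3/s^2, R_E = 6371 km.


r = 8.111482e+06 m
T = 2*pi*sqrt(r^3/mu) = 7270.4541 s = 121.1742 min
revs/day = 1440 / 121.1742 = 11.8837
Rounded: 12 revolutions per day

12 revolutions per day


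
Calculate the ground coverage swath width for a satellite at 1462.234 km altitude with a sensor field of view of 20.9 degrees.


FOV = 20.9 deg = 0.3647738 rad
swath = 2 * alt * tan(FOV/2) = 2 * 1462.234 * tan(0.1823869)
swath = 2 * 1462.234 * 0.1844365
swath = 539.3788 km

539.3788 km


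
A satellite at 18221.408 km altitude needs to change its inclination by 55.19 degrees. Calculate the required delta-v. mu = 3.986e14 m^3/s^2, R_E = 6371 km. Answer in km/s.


r = 24592.4080 km = 2.4592408e+07 m
V = sqrt(mu/r) = 4025.9476 m/s
di = 55.19 deg = 0.9632472 rad
dV = 2*V*sin(di/2) = 2*4025.9476*sin(0.4816236)
dV = 3729.7884 m/s = 3.7298 km/s

3.7298 km/s


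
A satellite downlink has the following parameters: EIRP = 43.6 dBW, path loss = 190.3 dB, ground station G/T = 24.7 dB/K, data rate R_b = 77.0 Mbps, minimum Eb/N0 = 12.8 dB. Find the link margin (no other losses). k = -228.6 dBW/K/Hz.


C/N0 = EIRP - FSPL + G/T - k = 43.6 - 190.3 + 24.7 - (-228.6)
C/N0 = 106.6000 dB-Hz
R_b = 77.0 Mbps = 7.7e+07 bps -> 10*log10(R_b) = 78.8649 dB-Hz
Eb/N0 = C/N0 - 10*log10(R_b) = 106.6000 - 78.8649 = 27.7351 dB
Margin = Eb/N0 - Eb/N0_req = 27.7351 - 12.8 = 14.9351 dB (link closes)

14.9351 dB


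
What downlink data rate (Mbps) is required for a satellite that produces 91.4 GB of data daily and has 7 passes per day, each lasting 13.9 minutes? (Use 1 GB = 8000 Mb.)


total contact time = 7 * 13.9 * 60 = 5838.0000 s
data = 91.4 GB = 731200.0000 Mb
rate = 731200.0000 / 5838.0000 = 125.2484 Mbps

125.2484 Mbps


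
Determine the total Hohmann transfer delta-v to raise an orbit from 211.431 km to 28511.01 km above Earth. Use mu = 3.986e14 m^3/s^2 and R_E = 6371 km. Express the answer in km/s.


r1 = 6582.4310 km = 6.582431e+06 m
r2 = 34882.0100 km = 3.488201e+07 m
dv1 = sqrt(mu/r1)*(sqrt(2*r2/(r1+r2)) - 1) = 2312.0503 m/s
dv2 = sqrt(mu/r2)*(1 - sqrt(2*r1/(r1+r2))) = 1475.6478 m/s
total dv = |dv1| + |dv2| = 2312.0503 + 1475.6478 = 3787.6980 m/s = 3.7877 km/s

3.7877 km/s


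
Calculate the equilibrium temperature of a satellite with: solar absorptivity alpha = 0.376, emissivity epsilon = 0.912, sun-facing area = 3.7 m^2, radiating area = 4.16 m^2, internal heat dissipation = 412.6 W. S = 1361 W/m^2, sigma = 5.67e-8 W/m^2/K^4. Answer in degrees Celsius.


Numerator = alpha*S*A_sun + Q_int = 0.376*1361*3.7 + 412.6 = 2306.0232 W
Denominator = eps*sigma*A_rad = 0.912*5.67e-8*4.16 = 2.1511526e-07 W/K^4
T^4 = 1.0719942e+10 K^4
T = 321.7719 K = 48.6219 C

48.6219 degrees Celsius


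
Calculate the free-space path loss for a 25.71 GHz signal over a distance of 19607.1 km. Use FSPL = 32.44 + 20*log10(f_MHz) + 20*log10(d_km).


f = 25.71 GHz = 25710.0000 MHz
d = 19607.1 km
FSPL = 32.44 + 20*log10(25710.0000) + 20*log10(19607.1)
FSPL = 32.44 + 88.2020 + 85.8483
FSPL = 206.4903 dB

206.4903 dB


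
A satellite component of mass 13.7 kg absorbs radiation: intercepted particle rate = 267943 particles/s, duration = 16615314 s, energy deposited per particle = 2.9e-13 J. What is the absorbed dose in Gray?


Total energy deposited = rate * time * E_per
  = 267943 * 16615314 * 2.9e-13 = 1.2911 J
Dose = E_total / mass = 1.2911 / 13.7
Dose = 0.09423851 Gy

0.0942 Gy


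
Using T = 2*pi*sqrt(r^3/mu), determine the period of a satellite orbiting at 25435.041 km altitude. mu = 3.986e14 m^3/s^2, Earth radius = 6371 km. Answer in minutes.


r = 31806.0410 km = 3.1806041e+07 m
T = 2*pi*sqrt(r^3/mu) = 2*pi*sqrt(3.2175762e+22 / 3.986e14)
T = 56451.5204 s = 940.8587 min

940.8587 minutes


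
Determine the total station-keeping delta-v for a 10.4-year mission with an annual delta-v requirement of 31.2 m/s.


dV = rate * years = 31.2 * 10.4
dV = 324.4800 m/s

324.4800 m/s


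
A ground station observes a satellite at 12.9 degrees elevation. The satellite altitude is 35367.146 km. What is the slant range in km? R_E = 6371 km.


h = 35367.146 km, el = 12.9 deg
d = -R_E*sin(el) + sqrt((R_E*sin(el))^2 + 2*R_E*h + h^2)
d = -6371.0000*sin(0.2251475) + sqrt((6371.0000*0.2232501)^2 + 2*6371.0000*35367.146 + 35367.146^2)
d = 39851.2268 km

39851.2268 km


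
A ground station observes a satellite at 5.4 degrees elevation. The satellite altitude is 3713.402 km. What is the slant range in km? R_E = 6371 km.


h = 3713.402 km, el = 5.4 deg
d = -R_E*sin(el) + sqrt((R_E*sin(el))^2 + 2*R_E*h + h^2)
d = -6371.0000*sin(0.09424778) + sqrt((6371.0000*0.09410831)^2 + 2*6371.0000*3713.402 + 3713.402^2)
d = 7240.3977 km

7240.3977 km


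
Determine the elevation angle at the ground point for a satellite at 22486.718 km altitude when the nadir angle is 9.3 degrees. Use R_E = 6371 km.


r = R_E + alt = 28857.7180 km
Law of sines in the satellite / Earth-center / ground-point triangle:
  sin(nadir)/R_E = sin(90 + el)/r  =>  cos(el) = (r/R_E)*sin(nadir)
cos(el) = (28857.7180 / 6371.0000) * sin(9.3 deg) = 0.7319914
el = arccos(0.7319914) = 42.9464 deg
(Earth-central angle = 90 - nadir - el = 37.7536 deg)

42.9464 degrees


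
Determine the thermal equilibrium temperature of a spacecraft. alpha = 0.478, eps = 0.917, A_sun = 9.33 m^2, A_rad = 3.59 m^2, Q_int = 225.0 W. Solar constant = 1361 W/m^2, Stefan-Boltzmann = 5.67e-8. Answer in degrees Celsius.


Numerator = alpha*S*A_sun + Q_int = 0.478*1361*9.33 + 225.0 = 6294.7061 W
Denominator = eps*sigma*A_rad = 0.917*5.67e-8*3.59 = 1.866581e-07 W/K^4
T^4 = 3.3723188e+10 K^4
T = 428.5309 K = 155.3809 C

155.3809 degrees Celsius


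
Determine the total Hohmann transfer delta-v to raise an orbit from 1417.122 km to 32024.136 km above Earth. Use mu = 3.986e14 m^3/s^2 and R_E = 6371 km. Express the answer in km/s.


r1 = 7788.1220 km = 7.788122e+06 m
r2 = 38395.1360 km = 3.8395136e+07 m
dv1 = sqrt(mu/r1)*(sqrt(2*r2/(r1+r2)) - 1) = 2070.8753 m/s
dv2 = sqrt(mu/r2)*(1 - sqrt(2*r1/(r1+r2))) = 1350.8396 m/s
total dv = |dv1| + |dv2| = 2070.8753 + 1350.8396 = 3421.7149 m/s = 3.4217 km/s

3.4217 km/s


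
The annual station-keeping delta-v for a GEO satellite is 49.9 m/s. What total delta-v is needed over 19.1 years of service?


dV = rate * years = 49.9 * 19.1
dV = 953.0900 m/s

953.0900 m/s


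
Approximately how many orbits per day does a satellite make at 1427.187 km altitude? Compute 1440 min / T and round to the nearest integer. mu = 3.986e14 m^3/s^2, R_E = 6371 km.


r = 7.798187e+06 m
T = 2*pi*sqrt(r^3/mu) = 6853.3307 s = 114.2222 min
revs/day = 1440 / 114.2222 = 12.6070
Rounded: 13 revolutions per day

13 revolutions per day


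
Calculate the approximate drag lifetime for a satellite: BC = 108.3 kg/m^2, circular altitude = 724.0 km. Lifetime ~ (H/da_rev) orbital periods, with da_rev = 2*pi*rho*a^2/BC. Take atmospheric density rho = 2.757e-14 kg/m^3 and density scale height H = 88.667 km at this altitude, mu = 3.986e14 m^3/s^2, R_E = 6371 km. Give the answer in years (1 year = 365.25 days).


a = R_E + alt = 7095.0000 km = 7.095e+06 m
da_rev = 2*pi*rho*a^2/BC = 2*pi*2.757e-14*(7.095e+06)^2/108.3 = 0.0805179997 m per revolution
N = H/da_rev = 88667.0000 m / 0.0805179997 m = 1.1012072e+06 revolutions
P = 2*pi*sqrt(a^3/mu) = 5947.5735 s
lifetime = N*P = 1.1012072e+06 * 5947.5735 = 6.5495107e+09 s = 75804.5223 days
years = 75804.5223 / 365.25 = 207.5415 years

207.5415 years


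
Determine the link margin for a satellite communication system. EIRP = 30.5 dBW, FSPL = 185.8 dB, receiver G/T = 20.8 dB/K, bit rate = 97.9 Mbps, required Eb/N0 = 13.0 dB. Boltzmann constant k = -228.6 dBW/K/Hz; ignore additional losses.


C/N0 = EIRP - FSPL + G/T - k = 30.5 - 185.8 + 20.8 - (-228.6)
C/N0 = 94.1000 dB-Hz
R_b = 97.9 Mbps = 9.79e+07 bps -> 10*log10(R_b) = 79.9078 dB-Hz
Eb/N0 = C/N0 - 10*log10(R_b) = 94.1000 - 79.9078 = 14.1922 dB
Margin = Eb/N0 - Eb/N0_req = 14.1922 - 13.0 = 1.1922 dB (link closes)

1.1922 dB


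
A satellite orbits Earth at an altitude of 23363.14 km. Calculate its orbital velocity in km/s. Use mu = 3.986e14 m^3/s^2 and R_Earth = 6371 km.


r = R_E + alt = 6371.0 + 23363.14 = 29734.1400 km = 2.973414e+07 m
v = sqrt(mu/r) = sqrt(3.986e14 / 2.973414e+07) = 3661.3476 m/s = 3.6613 km/s

3.6613 km/s


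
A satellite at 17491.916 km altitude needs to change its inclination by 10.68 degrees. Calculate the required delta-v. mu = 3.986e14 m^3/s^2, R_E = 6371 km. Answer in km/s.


r = 23862.9160 km = 2.3862916e+07 m
V = sqrt(mu/r) = 4087.0212 m/s
di = 10.68 deg = 0.1864012 rad
dV = 2*V*sin(di/2) = 2*4087.0212*sin(0.09320058)
dV = 760.7231 m/s = 0.7607231 km/s

0.7607 km/s


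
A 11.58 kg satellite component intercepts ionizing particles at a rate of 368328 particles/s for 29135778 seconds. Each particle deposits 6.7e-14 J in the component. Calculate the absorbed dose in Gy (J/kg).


Total energy deposited = rate * time * E_per
  = 368328 * 29135778 * 6.7e-14 = 0.719012 J
Dose = E_total / mass = 0.719012 / 11.58
Dose = 0.06209085 Gy

0.0621 Gy


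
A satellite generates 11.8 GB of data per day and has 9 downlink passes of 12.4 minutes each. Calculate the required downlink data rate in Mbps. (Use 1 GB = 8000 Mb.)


total contact time = 9 * 12.4 * 60 = 6696.0000 s
data = 11.8 GB = 94400.0000 Mb
rate = 94400.0000 / 6696.0000 = 14.0980 Mbps

14.0980 Mbps


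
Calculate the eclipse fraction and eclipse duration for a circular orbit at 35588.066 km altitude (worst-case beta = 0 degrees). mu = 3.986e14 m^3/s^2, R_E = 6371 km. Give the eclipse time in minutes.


r = 41959.0660 km
T = 1425.6033 min
Eclipse fraction = arcsin(R_E/r)/pi = arcsin(6371.0000/41959.0660)/pi
= arcsin(0.1518385)/pi = 0.04851935
Eclipse duration = 0.04851935 * 1425.6033 = 69.1693 min

69.1693 minutes


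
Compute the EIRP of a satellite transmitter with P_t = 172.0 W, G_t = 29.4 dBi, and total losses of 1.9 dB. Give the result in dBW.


Pt = 172.0 W = 22.3553 dBW
EIRP = Pt_dBW + Gt - losses = 22.3553 + 29.4 - 1.9 = 49.8553 dBW

49.8553 dBW


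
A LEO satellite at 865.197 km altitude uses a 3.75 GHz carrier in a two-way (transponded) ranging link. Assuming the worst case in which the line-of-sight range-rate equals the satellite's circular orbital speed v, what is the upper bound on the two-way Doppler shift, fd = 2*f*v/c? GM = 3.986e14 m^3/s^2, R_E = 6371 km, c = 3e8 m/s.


r = 7.236197e+06 m
v = sqrt(mu/r) = 7421.8719 m/s (worst-case radial velocity)
f = 3.75 GHz = 3.75e+09 Hz
fd = 2*f*v/c = 2*3.75e+09*7421.8719/3.0e+08
fd = 185546.7984 Hz

185546.7984 Hz


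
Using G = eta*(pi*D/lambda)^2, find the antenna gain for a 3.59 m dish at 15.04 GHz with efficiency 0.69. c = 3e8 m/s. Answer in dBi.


lambda = c/f = 3e8 / 1.504e+10 = 0.01994681 m
G = eta*(pi*D/lambda)^2 = 0.69*(pi*3.59/0.01994681)^2
G = 220592.5781 (linear)
G = 10*log10(220592.5781) = 53.4359 dBi

53.4359 dBi


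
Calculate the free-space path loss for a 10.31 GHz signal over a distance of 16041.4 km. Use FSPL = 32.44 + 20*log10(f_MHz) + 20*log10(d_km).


f = 10.31 GHz = 10310.0000 MHz
d = 16041.4 km
FSPL = 32.44 + 20*log10(10310.0000) + 20*log10(16041.4)
FSPL = 32.44 + 80.2652 + 84.1048
FSPL = 196.8100 dB

196.8100 dB


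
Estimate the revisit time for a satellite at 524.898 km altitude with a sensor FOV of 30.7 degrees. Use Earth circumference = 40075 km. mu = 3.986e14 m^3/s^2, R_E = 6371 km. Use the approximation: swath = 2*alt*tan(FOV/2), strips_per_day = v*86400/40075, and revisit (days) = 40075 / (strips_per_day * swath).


swath = 2*524.898*tan(0.267908) = 288.1766 km
v = sqrt(mu/r) = 7602.7942 m/s = 7.6028 km/s
strips/day = v*86400/40075 = 7.6028*86400/40075 = 16.3913
coverage/day = strips * swath = 16.3913 * 288.1766 = 4723.5897 km
revisit = 40075 / 4723.5897 = 8.4840 days

8.4840 days


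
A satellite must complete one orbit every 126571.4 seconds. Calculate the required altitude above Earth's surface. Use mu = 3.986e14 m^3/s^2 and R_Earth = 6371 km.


T = 126571.4 s
r = (mu*T^2/(4*pi^2))^(1/3) = (3.986e14 * 126571.4^2 / (4*pi^2))^(1/3)
r = 5.4485747e+07 m = 54485.7469 km
alt = r - R_E = 54485.7469 - 6371 = 48114.7469 km

48114.7469 km


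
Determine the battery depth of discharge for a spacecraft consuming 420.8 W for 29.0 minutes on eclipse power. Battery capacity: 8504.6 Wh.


E_used = P * t / 60 = 420.8 * 29.0 / 60 = 203.3867 Wh
DOD = E_used / E_total * 100 = 203.3867 / 8504.6 * 100
DOD = 2.3915 %

2.3915 %


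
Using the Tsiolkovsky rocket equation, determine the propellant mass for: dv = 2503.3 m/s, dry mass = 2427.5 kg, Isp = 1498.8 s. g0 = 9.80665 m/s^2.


ve = Isp * g0 = 1498.8 * 9.80665 = 14698.207020 m/s
mass ratio = exp(dv/ve) = exp(2503.3/14698.207020) = 1.18567625
m_prop = m_dry * (mr - 1) = 2427.5 * (1.18567625 - 1)
m_prop = 450.7291 kg

450.7291 kg


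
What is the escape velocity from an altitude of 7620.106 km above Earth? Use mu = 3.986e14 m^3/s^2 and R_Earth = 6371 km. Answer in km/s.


r = 6371.0 + 7620.106 = 13991.1060 km = 1.3991106e+07 m
v_esc = sqrt(2*mu/r) = sqrt(2*3.986e14 / 1.3991106e+07)
v_esc = 7548.4472 m/s = 7.5484 km/s

7.5484 km/s


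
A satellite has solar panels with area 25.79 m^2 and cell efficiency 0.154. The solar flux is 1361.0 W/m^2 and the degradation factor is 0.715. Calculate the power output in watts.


P = area * eta * S * degradation
P = 25.79 * 0.154 * 1361.0 * 0.715
P = 3864.8819 W

3864.8819 W


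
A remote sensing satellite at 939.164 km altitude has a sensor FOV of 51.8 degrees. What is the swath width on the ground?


FOV = 51.8 deg = 0.9040806 rad
swath = 2 * alt * tan(FOV/2) = 2 * 939.164 * tan(0.4520403)
swath = 2 * 939.164 * 0.4855739
swath = 912.0671 km

912.0671 km


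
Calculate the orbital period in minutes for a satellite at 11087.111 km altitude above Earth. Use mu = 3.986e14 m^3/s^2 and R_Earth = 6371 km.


r = 17458.1110 km = 1.7458111e+07 m
T = 2*pi*sqrt(r^3/mu) = 2*pi*sqrt(5.3209815e+21 / 3.986e14)
T = 22956.5751 s = 382.6096 min

382.6096 minutes


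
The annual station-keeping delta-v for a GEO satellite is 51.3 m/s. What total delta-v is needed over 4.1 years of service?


dV = rate * years = 51.3 * 4.1
dV = 210.3300 m/s

210.3300 m/s


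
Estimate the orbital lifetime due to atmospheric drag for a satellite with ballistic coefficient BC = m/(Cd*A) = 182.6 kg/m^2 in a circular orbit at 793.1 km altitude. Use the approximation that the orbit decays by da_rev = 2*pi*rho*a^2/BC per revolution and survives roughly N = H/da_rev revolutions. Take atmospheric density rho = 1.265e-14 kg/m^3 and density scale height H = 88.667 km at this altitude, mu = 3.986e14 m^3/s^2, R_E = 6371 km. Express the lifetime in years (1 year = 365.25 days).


a = R_E + alt = 7164.1000 km = 7.1641e+06 m
da_rev = 2*pi*rho*a^2/BC = 2*pi*1.265e-14*(7.1641e+06)^2/182.6 = 0.0223405005 m per revolution
N = H/da_rev = 88667.0000 m / 0.0223405005 m = 3.9688905e+06 revolutions
P = 2*pi*sqrt(a^3/mu) = 6034.6721 s
lifetime = N*P = 3.9688905e+06 * 6034.6721 = 2.3950953e+10 s = 277210.1022 days
years = 277210.1022 / 365.25 = 758.9599 years

758.9599 years


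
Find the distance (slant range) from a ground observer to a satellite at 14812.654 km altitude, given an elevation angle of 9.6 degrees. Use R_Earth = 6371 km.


h = 14812.654 km, el = 9.6 deg
d = -R_E*sin(el) + sqrt((R_E*sin(el))^2 + 2*R_E*h + h^2)
d = -6371.0000*sin(0.1675516) + sqrt((6371.0000*0.1667687)^2 + 2*6371.0000*14812.654 + 14812.654^2)
d = 19168.3450 km

19168.3450 km


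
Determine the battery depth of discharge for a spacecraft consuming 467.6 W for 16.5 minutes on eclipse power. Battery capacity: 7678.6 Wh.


E_used = P * t / 60 = 467.6 * 16.5 / 60 = 128.5900 Wh
DOD = E_used / E_total * 100 = 128.5900 / 7678.6 * 100
DOD = 1.6747 %

1.6747 %


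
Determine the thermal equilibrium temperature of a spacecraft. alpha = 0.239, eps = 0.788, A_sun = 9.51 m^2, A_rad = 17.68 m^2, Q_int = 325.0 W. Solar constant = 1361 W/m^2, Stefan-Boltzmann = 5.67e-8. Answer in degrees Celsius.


Numerator = alpha*S*A_sun + Q_int = 0.239*1361*9.51 + 325.0 = 3418.4033 W
Denominator = eps*sigma*A_rad = 0.788*5.67e-8*17.68 = 7.8993533e-07 W/K^4
T^4 = 4.327447e+09 K^4
T = 256.4826 K = -16.6674 C

-16.6674 degrees Celsius
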